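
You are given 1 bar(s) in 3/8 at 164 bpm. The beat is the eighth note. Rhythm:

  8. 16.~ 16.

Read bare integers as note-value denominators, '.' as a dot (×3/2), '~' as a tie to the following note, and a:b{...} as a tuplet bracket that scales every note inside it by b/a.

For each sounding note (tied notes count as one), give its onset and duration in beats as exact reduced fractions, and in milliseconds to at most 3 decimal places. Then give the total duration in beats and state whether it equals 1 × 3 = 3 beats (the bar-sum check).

1) 0.0ms=0b +548.78ms=3/2b
2) 548.78ms=3/2b +548.78ms=3/2b
Σ=3b of 3 (164bpm 3/8) — PASS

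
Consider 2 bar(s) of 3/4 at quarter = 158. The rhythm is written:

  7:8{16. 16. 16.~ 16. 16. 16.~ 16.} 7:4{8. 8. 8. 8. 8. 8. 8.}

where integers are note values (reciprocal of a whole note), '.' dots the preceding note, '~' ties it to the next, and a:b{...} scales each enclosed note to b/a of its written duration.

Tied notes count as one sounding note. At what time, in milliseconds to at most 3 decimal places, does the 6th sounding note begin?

note 6 onset = 3b = 1139.241ms

1. 0.0ms @ 0 + 162.749ms (3/7)
2. 162.749ms @ 3/7 + 162.749ms (3/7)
3. 325.497ms @ 6/7 + 325.497ms (6/7)
4. 650.995ms @ 12/7 + 162.749ms (3/7)
5. 813.743ms @ 15/7 + 325.497ms (6/7)
6. 1139.241ms @ 3 + 162.749ms (3/7)
7. 1301.989ms @ 24/7 + 162.749ms (3/7)
8. 1464.738ms @ 27/7 + 162.749ms (3/7)
9. 1627.486ms @ 30/7 + 162.749ms (3/7)
10. 1790.235ms @ 33/7 + 162.749ms (3/7)
11. 1952.984ms @ 36/7 + 162.749ms (3/7)
12. 2115.732ms @ 39/7 + 162.749ms (3/7)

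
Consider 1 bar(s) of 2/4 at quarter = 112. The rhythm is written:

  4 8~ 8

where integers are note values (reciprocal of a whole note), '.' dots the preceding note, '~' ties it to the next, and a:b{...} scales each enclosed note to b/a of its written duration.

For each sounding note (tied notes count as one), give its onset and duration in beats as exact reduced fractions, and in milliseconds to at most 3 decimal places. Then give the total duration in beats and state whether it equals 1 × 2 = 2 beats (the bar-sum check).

1) 0.0ms=0b +535.714ms=1b
2) 535.714ms=1b +535.714ms=1b
Σ=2b of 2 (112bpm 2/4) — PASS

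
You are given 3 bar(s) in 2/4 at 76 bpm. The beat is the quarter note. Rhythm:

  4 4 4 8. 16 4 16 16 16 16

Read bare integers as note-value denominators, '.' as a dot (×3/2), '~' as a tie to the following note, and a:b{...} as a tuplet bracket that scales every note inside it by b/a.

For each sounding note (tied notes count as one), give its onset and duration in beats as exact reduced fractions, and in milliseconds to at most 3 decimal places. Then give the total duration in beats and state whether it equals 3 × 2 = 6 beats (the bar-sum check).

1) 0.0ms=0b +789.474ms=1b
2) 789.474ms=1b +789.474ms=1b
3) 1578.947ms=2b +789.474ms=1b
4) 2368.421ms=3b +592.105ms=3/4b
5) 2960.526ms=15/4b +197.368ms=1/4b
6) 3157.895ms=4b +789.474ms=1b
7) 3947.368ms=5b +197.368ms=1/4b
8) 4144.737ms=21/4b +197.368ms=1/4b
9) 4342.105ms=11/2b +197.368ms=1/4b
10) 4539.474ms=23/4b +197.368ms=1/4b
Σ=6b of 6 (76bpm 2/4) — PASS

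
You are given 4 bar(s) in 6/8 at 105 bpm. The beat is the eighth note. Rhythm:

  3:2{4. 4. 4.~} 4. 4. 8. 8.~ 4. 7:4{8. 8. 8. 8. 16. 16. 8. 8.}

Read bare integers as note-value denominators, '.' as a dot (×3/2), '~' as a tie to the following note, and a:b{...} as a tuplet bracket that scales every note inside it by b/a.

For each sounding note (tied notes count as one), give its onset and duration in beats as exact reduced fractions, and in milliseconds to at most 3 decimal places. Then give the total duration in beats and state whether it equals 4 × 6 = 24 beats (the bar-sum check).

1) 0.0ms=0b +1142.857ms=2b
2) 1142.857ms=2b +1142.857ms=2b
3) 2285.714ms=4b +2857.143ms=5b
4) 5142.857ms=9b +1714.286ms=3b
5) 6857.143ms=12b +857.143ms=3/2b
6) 7714.286ms=27/2b +2571.429ms=9/2b
7) 10285.714ms=18b +489.796ms=6/7b
8) 10775.51ms=132/7b +489.796ms=6/7b
9) 11265.306ms=138/7b +489.796ms=6/7b
10) 11755.102ms=144/7b +489.796ms=6/7b
11) 12244.898ms=150/7b +244.898ms=3/7b
12) 12489.796ms=153/7b +244.898ms=3/7b
13) 12734.694ms=156/7b +489.796ms=6/7b
14) 13224.49ms=162/7b +489.796ms=6/7b
Σ=24b of 24 (105bpm 6/8) — PASS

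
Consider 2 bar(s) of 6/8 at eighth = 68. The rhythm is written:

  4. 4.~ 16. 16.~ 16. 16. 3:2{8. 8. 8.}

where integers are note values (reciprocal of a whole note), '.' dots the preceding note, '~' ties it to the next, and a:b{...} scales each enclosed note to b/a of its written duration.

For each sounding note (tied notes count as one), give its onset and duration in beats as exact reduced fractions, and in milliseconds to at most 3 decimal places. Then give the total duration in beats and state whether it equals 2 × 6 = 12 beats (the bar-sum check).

1) 0.0ms=0b +2647.059ms=3b
2) 2647.059ms=3b +3308.824ms=15/4b
3) 5955.882ms=27/4b +1323.529ms=3/2b
4) 7279.412ms=33/4b +661.765ms=3/4b
5) 7941.176ms=9b +882.353ms=1b
6) 8823.529ms=10b +882.353ms=1b
7) 9705.882ms=11b +882.353ms=1b
Σ=12b of 12 (68bpm 6/8) — PASS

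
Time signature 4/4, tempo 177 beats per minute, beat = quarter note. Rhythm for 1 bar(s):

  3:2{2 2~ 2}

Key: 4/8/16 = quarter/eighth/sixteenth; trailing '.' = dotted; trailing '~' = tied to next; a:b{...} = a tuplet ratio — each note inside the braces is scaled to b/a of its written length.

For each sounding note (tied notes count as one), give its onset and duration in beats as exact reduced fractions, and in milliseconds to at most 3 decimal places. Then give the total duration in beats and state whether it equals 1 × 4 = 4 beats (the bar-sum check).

1) 0.0ms=0b +451.977ms=4/3b
2) 451.977ms=4/3b +903.955ms=8/3b
Σ=4b of 4 (177bpm 4/4) — PASS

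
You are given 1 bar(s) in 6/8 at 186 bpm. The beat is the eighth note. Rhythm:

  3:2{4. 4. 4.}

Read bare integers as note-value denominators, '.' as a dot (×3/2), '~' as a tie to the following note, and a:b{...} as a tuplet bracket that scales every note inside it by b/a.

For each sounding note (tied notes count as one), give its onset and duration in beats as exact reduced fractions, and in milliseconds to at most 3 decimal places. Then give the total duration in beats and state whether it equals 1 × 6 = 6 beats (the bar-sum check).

1) 0.0ms=0b +645.161ms=2b
2) 645.161ms=2b +645.161ms=2b
3) 1290.323ms=4b +645.161ms=2b
Σ=6b of 6 (186bpm 6/8) — PASS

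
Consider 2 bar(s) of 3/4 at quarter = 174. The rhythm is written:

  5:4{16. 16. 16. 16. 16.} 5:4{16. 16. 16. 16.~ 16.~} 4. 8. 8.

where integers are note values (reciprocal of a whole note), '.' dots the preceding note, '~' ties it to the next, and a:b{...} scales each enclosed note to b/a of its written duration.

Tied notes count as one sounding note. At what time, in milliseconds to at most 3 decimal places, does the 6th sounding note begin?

1. 0.0ms @ 0 + 103.448ms (3/10)
2. 103.448ms @ 3/10 + 103.448ms (3/10)
3. 206.897ms @ 3/5 + 103.448ms (3/10)
4. 310.345ms @ 9/10 + 103.448ms (3/10)
5. 413.793ms @ 6/5 + 103.448ms (3/10)
6. 517.241ms @ 3/2 + 103.448ms (3/10)
7. 620.69ms @ 9/5 + 103.448ms (3/10)
8. 724.138ms @ 21/10 + 103.448ms (3/10)
9. 827.586ms @ 12/5 + 724.138ms (21/10)
10. 1551.724ms @ 9/2 + 258.621ms (3/4)
11. 1810.345ms @ 21/4 + 258.621ms (3/4)

note 6 onset = 3/2b = 517.241ms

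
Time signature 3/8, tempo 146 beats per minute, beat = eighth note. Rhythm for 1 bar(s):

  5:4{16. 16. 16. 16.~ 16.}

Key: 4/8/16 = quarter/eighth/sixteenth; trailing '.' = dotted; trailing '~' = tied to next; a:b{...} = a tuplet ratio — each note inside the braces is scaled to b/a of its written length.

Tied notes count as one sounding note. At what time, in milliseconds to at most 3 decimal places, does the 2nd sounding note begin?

note 2 onset = 3/5b = 246.575ms

1. 0.0ms @ 0 + 246.575ms (3/5)
2. 246.575ms @ 3/5 + 246.575ms (3/5)
3. 493.151ms @ 6/5 + 246.575ms (3/5)
4. 739.726ms @ 9/5 + 493.151ms (6/5)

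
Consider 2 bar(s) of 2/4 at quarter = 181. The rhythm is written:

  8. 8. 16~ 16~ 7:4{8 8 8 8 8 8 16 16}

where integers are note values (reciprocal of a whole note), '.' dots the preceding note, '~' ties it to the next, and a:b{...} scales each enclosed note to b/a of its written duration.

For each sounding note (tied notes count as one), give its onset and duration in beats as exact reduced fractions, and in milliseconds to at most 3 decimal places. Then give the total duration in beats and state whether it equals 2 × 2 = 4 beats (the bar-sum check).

1) 0.0ms=0b +248.619ms=3/4b
2) 248.619ms=3/4b +248.619ms=3/4b
3) 497.238ms=3/2b +260.458ms=11/14b
4) 757.695ms=16/7b +94.712ms=2/7b
5) 852.407ms=18/7b +94.712ms=2/7b
6) 947.119ms=20/7b +94.712ms=2/7b
7) 1041.831ms=22/7b +94.712ms=2/7b
8) 1136.543ms=24/7b +94.712ms=2/7b
9) 1231.255ms=26/7b +47.356ms=1/7b
10) 1278.611ms=27/7b +47.356ms=1/7b
Σ=4b of 4 (181bpm 2/4) — PASS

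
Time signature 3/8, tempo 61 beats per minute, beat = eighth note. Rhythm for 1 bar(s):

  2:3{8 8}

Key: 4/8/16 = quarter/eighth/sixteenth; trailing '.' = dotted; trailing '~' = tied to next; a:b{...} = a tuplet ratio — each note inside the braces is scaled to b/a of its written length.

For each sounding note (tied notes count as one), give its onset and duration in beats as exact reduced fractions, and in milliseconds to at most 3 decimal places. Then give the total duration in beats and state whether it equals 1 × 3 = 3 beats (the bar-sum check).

1) 0.0ms=0b +1475.41ms=3/2b
2) 1475.41ms=3/2b +1475.41ms=3/2b
Σ=3b of 3 (61bpm 3/8) — PASS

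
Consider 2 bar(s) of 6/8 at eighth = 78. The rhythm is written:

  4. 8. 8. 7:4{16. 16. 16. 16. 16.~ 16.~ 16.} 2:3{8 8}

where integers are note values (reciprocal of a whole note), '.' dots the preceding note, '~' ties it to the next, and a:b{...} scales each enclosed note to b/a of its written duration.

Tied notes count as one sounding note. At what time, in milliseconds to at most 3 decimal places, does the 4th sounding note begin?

note 4 onset = 6b = 4615.385ms

1. 0.0ms @ 0 + 2307.692ms (3)
2. 2307.692ms @ 3 + 1153.846ms (3/2)
3. 3461.538ms @ 9/2 + 1153.846ms (3/2)
4. 4615.385ms @ 6 + 329.67ms (3/7)
5. 4945.055ms @ 45/7 + 329.67ms (3/7)
6. 5274.725ms @ 48/7 + 329.67ms (3/7)
7. 5604.396ms @ 51/7 + 329.67ms (3/7)
8. 5934.066ms @ 54/7 + 989.011ms (9/7)
9. 6923.077ms @ 9 + 1153.846ms (3/2)
10. 8076.923ms @ 21/2 + 1153.846ms (3/2)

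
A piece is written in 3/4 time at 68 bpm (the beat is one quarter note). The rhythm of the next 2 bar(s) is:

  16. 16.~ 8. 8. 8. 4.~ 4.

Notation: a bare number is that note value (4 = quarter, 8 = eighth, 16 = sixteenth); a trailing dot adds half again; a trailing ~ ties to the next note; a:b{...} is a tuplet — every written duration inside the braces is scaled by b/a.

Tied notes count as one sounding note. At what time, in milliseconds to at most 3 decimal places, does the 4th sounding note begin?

note 4 onset = 9/4b = 1985.294ms

1. 0.0ms @ 0 + 330.882ms (3/8)
2. 330.882ms @ 3/8 + 992.647ms (9/8)
3. 1323.529ms @ 3/2 + 661.765ms (3/4)
4. 1985.294ms @ 9/4 + 661.765ms (3/4)
5. 2647.059ms @ 3 + 2647.059ms (3)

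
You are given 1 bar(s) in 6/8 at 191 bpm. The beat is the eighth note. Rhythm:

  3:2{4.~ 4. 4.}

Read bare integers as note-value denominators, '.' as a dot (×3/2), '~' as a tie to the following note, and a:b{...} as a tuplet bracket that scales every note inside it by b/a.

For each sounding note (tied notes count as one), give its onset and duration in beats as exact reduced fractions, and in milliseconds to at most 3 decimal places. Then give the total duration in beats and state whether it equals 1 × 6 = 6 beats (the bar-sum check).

1) 0.0ms=0b +1256.545ms=4b
2) 1256.545ms=4b +628.272ms=2b
Σ=6b of 6 (191bpm 6/8) — PASS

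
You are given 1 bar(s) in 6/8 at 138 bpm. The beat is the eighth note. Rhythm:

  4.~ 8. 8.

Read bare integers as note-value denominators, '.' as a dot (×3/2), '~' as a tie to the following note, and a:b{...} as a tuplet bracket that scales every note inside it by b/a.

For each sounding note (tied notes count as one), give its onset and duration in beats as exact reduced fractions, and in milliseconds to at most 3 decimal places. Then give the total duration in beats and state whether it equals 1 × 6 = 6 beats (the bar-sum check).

1) 0.0ms=0b +1956.522ms=9/2b
2) 1956.522ms=9/2b +652.174ms=3/2b
Σ=6b of 6 (138bpm 6/8) — PASS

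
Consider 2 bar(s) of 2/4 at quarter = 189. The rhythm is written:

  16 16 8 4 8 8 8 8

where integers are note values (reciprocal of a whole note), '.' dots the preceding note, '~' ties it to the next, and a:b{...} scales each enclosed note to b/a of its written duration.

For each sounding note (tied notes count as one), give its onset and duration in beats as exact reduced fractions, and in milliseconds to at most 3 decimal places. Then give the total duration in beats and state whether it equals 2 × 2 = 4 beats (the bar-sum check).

1) 0.0ms=0b +79.365ms=1/4b
2) 79.365ms=1/4b +79.365ms=1/4b
3) 158.73ms=1/2b +158.73ms=1/2b
4) 317.46ms=1b +317.46ms=1b
5) 634.921ms=2b +158.73ms=1/2b
6) 793.651ms=5/2b +158.73ms=1/2b
7) 952.381ms=3b +158.73ms=1/2b
8) 1111.111ms=7/2b +158.73ms=1/2b
Σ=4b of 4 (189bpm 2/4) — PASS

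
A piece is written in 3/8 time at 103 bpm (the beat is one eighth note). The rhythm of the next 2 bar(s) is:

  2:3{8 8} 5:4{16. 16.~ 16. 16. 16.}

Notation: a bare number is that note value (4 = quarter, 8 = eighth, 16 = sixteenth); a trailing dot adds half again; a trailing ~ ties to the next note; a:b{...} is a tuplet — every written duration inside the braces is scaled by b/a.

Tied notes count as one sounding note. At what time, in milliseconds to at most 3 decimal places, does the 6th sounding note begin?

note 6 onset = 27/5b = 3145.631ms

1. 0.0ms @ 0 + 873.786ms (3/2)
2. 873.786ms @ 3/2 + 873.786ms (3/2)
3. 1747.573ms @ 3 + 349.515ms (3/5)
4. 2097.087ms @ 18/5 + 699.029ms (6/5)
5. 2796.117ms @ 24/5 + 349.515ms (3/5)
6. 3145.631ms @ 27/5 + 349.515ms (3/5)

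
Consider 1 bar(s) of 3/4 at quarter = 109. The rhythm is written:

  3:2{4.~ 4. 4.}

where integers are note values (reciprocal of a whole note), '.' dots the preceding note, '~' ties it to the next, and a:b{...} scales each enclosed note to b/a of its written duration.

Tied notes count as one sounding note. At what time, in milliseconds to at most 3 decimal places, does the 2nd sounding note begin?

1. 0.0ms @ 0 + 1100.917ms (2)
2. 1100.917ms @ 2 + 550.459ms (1)

note 2 onset = 2b = 1100.917ms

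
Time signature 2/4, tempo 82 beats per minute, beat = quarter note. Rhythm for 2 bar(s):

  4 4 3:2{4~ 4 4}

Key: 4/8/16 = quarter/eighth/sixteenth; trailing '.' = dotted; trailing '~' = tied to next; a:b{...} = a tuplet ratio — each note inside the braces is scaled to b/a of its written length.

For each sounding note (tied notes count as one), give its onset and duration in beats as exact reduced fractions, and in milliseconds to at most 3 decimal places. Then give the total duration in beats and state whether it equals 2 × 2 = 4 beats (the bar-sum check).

1) 0.0ms=0b +731.707ms=1b
2) 731.707ms=1b +731.707ms=1b
3) 1463.415ms=2b +975.61ms=4/3b
4) 2439.024ms=10/3b +487.805ms=2/3b
Σ=4b of 4 (82bpm 2/4) — PASS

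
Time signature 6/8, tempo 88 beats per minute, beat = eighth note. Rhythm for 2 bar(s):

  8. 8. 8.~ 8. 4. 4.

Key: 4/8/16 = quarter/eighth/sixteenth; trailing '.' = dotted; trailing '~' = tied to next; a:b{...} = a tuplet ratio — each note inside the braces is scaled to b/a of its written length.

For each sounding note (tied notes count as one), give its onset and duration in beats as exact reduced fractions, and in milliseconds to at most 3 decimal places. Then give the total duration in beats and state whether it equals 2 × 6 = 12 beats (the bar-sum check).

1) 0.0ms=0b +1022.727ms=3/2b
2) 1022.727ms=3/2b +1022.727ms=3/2b
3) 2045.455ms=3b +2045.455ms=3b
4) 4090.909ms=6b +2045.455ms=3b
5) 6136.364ms=9b +2045.455ms=3b
Σ=12b of 12 (88bpm 6/8) — PASS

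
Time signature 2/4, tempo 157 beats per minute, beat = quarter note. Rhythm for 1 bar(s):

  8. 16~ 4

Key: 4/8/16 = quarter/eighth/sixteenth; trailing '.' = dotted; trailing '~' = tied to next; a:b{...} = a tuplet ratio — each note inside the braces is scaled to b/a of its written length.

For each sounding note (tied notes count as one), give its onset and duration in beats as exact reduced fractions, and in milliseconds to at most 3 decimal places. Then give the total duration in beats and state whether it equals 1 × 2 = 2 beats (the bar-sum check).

1) 0.0ms=0b +286.624ms=3/4b
2) 286.624ms=3/4b +477.707ms=5/4b
Σ=2b of 2 (157bpm 2/4) — PASS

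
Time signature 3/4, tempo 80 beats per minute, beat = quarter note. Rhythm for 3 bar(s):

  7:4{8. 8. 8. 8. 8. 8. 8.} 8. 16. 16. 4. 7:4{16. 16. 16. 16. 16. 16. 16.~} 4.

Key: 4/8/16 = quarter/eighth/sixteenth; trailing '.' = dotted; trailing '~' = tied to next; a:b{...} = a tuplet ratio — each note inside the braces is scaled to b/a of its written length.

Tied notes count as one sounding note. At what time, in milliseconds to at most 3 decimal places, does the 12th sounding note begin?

1. 0.0ms @ 0 + 321.429ms (3/7)
2. 321.429ms @ 3/7 + 321.429ms (3/7)
3. 642.857ms @ 6/7 + 321.429ms (3/7)
4. 964.286ms @ 9/7 + 321.429ms (3/7)
5. 1285.714ms @ 12/7 + 321.429ms (3/7)
6. 1607.143ms @ 15/7 + 321.429ms (3/7)
7. 1928.571ms @ 18/7 + 321.429ms (3/7)
8. 2250.0ms @ 3 + 562.5ms (3/4)
9. 2812.5ms @ 15/4 + 281.25ms (3/8)
10. 3093.75ms @ 33/8 + 281.25ms (3/8)
11. 3375.0ms @ 9/2 + 1125.0ms (3/2)
12. 4500.0ms @ 6 + 160.714ms (3/14)
13. 4660.714ms @ 87/14 + 160.714ms (3/14)
14. 4821.429ms @ 45/7 + 160.714ms (3/14)
15. 4982.143ms @ 93/14 + 160.714ms (3/14)
16. 5142.857ms @ 48/7 + 160.714ms (3/14)
17. 5303.571ms @ 99/14 + 160.714ms (3/14)
18. 5464.286ms @ 51/7 + 1285.714ms (12/7)

note 12 onset = 6b = 4500.0ms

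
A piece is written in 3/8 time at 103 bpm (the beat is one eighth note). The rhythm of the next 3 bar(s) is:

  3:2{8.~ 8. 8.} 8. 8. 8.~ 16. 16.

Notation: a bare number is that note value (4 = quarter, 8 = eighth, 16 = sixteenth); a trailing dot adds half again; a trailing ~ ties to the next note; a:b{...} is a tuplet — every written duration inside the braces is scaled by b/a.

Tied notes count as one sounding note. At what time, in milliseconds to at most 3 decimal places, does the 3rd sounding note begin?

note 3 onset = 3b = 1747.573ms

1. 0.0ms @ 0 + 1165.049ms (2)
2. 1165.049ms @ 2 + 582.524ms (1)
3. 1747.573ms @ 3 + 873.786ms (3/2)
4. 2621.359ms @ 9/2 + 873.786ms (3/2)
5. 3495.146ms @ 6 + 1310.68ms (9/4)
6. 4805.825ms @ 33/4 + 436.893ms (3/4)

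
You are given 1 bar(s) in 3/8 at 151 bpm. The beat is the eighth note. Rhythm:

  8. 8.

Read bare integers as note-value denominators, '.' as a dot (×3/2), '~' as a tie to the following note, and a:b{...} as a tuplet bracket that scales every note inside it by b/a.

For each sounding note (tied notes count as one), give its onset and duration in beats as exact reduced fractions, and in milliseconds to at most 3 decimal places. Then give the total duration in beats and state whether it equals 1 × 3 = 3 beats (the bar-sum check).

1) 0.0ms=0b +596.026ms=3/2b
2) 596.026ms=3/2b +596.026ms=3/2b
Σ=3b of 3 (151bpm 3/8) — PASS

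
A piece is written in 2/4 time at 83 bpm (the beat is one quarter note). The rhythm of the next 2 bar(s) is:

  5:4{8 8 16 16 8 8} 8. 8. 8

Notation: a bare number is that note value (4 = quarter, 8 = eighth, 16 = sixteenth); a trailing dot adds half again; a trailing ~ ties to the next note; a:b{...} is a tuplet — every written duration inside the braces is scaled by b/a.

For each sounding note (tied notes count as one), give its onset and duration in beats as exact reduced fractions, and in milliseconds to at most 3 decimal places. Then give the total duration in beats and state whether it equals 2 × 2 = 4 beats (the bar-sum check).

1) 0.0ms=0b +289.157ms=2/5b
2) 289.157ms=2/5b +289.157ms=2/5b
3) 578.313ms=4/5b +144.578ms=1/5b
4) 722.892ms=1b +144.578ms=1/5b
5) 867.47ms=6/5b +289.157ms=2/5b
6) 1156.627ms=8/5b +289.157ms=2/5b
7) 1445.783ms=2b +542.169ms=3/4b
8) 1987.952ms=11/4b +542.169ms=3/4b
9) 2530.12ms=7/2b +361.446ms=1/2b
Σ=4b of 4 (83bpm 2/4) — PASS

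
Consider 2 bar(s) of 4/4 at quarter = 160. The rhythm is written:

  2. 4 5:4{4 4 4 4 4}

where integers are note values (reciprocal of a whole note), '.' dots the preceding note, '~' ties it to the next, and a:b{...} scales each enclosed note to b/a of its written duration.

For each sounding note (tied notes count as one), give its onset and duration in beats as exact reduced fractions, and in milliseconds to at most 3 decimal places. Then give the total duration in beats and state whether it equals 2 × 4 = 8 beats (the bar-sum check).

1) 0.0ms=0b +1125.0ms=3b
2) 1125.0ms=3b +375.0ms=1b
3) 1500.0ms=4b +300.0ms=4/5b
4) 1800.0ms=24/5b +300.0ms=4/5b
5) 2100.0ms=28/5b +300.0ms=4/5b
6) 2400.0ms=32/5b +300.0ms=4/5b
7) 2700.0ms=36/5b +300.0ms=4/5b
Σ=8b of 8 (160bpm 4/4) — PASS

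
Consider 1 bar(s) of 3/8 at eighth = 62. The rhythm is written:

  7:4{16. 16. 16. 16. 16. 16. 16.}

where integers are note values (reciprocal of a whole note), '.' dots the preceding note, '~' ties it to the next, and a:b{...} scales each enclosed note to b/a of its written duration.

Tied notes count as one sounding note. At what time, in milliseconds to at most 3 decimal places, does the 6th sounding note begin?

note 6 onset = 15/7b = 2073.733ms

1. 0.0ms @ 0 + 414.747ms (3/7)
2. 414.747ms @ 3/7 + 414.747ms (3/7)
3. 829.493ms @ 6/7 + 414.747ms (3/7)
4. 1244.24ms @ 9/7 + 414.747ms (3/7)
5. 1658.986ms @ 12/7 + 414.747ms (3/7)
6. 2073.733ms @ 15/7 + 414.747ms (3/7)
7. 2488.479ms @ 18/7 + 414.747ms (3/7)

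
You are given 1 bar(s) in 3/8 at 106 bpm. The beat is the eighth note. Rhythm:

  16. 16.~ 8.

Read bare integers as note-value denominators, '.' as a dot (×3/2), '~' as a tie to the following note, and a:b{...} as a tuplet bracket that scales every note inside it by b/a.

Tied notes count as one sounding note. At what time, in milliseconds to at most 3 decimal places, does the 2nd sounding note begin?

note 2 onset = 3/4b = 424.528ms

1. 0.0ms @ 0 + 424.528ms (3/4)
2. 424.528ms @ 3/4 + 1273.585ms (9/4)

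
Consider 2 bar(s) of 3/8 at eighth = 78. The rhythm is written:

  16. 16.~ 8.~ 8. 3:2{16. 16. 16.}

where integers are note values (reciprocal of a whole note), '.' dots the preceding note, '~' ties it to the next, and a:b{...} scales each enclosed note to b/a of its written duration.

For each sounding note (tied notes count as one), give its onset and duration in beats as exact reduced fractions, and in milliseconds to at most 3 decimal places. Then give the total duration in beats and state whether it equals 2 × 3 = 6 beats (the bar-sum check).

1) 0.0ms=0b +576.923ms=3/4b
2) 576.923ms=3/4b +2884.615ms=15/4b
3) 3461.538ms=9/2b +384.615ms=1/2b
4) 3846.154ms=5b +384.615ms=1/2b
5) 4230.769ms=11/2b +384.615ms=1/2b
Σ=6b of 6 (78bpm 3/8) — PASS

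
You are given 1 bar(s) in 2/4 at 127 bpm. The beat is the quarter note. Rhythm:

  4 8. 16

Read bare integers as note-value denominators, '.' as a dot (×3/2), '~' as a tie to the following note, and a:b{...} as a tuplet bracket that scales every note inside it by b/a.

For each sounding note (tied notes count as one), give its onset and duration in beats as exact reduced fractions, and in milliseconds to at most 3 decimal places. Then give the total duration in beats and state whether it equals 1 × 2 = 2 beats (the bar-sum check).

1) 0.0ms=0b +472.441ms=1b
2) 472.441ms=1b +354.331ms=3/4b
3) 826.772ms=7/4b +118.11ms=1/4b
Σ=2b of 2 (127bpm 2/4) — PASS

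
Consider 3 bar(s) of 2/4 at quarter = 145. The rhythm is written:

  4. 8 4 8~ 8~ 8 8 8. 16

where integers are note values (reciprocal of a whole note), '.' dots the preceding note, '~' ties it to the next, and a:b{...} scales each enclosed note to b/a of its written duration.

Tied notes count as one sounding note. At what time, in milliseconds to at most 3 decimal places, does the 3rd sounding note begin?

1. 0.0ms @ 0 + 620.69ms (3/2)
2. 620.69ms @ 3/2 + 206.897ms (1/2)
3. 827.586ms @ 2 + 413.793ms (1)
4. 1241.379ms @ 3 + 620.69ms (3/2)
5. 1862.069ms @ 9/2 + 206.897ms (1/2)
6. 2068.966ms @ 5 + 310.345ms (3/4)
7. 2379.31ms @ 23/4 + 103.448ms (1/4)

note 3 onset = 2b = 827.586ms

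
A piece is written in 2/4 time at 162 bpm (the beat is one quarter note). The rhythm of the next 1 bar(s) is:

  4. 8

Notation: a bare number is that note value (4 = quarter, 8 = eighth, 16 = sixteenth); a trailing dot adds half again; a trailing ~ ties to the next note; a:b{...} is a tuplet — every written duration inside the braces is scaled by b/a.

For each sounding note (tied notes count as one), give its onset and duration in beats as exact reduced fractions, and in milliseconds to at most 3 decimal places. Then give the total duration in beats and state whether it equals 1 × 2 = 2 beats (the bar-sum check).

1) 0.0ms=0b +555.556ms=3/2b
2) 555.556ms=3/2b +185.185ms=1/2b
Σ=2b of 2 (162bpm 2/4) — PASS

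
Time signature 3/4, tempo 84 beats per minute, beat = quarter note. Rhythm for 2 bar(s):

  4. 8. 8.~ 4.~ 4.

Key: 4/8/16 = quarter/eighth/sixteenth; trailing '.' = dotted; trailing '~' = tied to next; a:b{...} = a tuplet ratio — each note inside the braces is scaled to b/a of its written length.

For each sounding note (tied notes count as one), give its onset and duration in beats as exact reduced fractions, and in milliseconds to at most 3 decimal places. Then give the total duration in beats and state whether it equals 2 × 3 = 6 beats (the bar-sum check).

1) 0.0ms=0b +1071.429ms=3/2b
2) 1071.429ms=3/2b +535.714ms=3/4b
3) 1607.143ms=9/4b +2678.571ms=15/4b
Σ=6b of 6 (84bpm 3/4) — PASS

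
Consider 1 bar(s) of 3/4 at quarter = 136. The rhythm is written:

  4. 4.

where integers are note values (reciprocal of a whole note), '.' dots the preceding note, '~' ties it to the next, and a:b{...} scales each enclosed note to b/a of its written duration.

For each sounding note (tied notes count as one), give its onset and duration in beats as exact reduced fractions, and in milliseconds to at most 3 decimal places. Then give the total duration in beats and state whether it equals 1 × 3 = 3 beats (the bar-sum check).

1) 0.0ms=0b +661.765ms=3/2b
2) 661.765ms=3/2b +661.765ms=3/2b
Σ=3b of 3 (136bpm 3/4) — PASS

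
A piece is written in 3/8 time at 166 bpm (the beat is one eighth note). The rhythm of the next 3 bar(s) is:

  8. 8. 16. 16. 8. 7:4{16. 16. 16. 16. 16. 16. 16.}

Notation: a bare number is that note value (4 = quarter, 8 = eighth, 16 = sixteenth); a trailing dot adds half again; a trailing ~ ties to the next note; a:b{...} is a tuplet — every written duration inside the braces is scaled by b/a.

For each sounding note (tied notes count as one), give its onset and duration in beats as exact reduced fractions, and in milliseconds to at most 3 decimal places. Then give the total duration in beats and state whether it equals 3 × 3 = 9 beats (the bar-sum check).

1) 0.0ms=0b +542.169ms=3/2b
2) 542.169ms=3/2b +542.169ms=3/2b
3) 1084.337ms=3b +271.084ms=3/4b
4) 1355.422ms=15/4b +271.084ms=3/4b
5) 1626.506ms=9/2b +542.169ms=3/2b
6) 2168.675ms=6b +154.905ms=3/7b
7) 2323.58ms=45/7b +154.905ms=3/7b
8) 2478.485ms=48/7b +154.905ms=3/7b
9) 2633.391ms=51/7b +154.905ms=3/7b
10) 2788.296ms=54/7b +154.905ms=3/7b
11) 2943.201ms=57/7b +154.905ms=3/7b
12) 3098.107ms=60/7b +154.905ms=3/7b
Σ=9b of 9 (166bpm 3/8) — PASS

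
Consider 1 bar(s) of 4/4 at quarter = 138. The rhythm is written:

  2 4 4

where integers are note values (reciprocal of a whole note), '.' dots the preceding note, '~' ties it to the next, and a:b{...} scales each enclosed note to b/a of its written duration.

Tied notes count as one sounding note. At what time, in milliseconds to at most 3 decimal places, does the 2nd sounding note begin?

1. 0.0ms @ 0 + 869.565ms (2)
2. 869.565ms @ 2 + 434.783ms (1)
3. 1304.348ms @ 3 + 434.783ms (1)

note 2 onset = 2b = 869.565ms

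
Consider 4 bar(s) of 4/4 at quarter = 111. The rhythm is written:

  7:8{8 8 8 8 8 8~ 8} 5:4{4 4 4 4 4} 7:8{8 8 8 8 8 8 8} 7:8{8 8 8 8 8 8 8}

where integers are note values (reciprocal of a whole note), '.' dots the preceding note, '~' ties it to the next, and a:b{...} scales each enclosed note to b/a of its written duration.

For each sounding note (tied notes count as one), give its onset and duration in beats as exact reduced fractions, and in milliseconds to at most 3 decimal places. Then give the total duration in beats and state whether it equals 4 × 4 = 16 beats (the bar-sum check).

1) 0.0ms=0b +308.88ms=4/7b
2) 308.88ms=4/7b +308.88ms=4/7b
3) 617.761ms=8/7b +308.88ms=4/7b
4) 926.641ms=12/7b +308.88ms=4/7b
5) 1235.521ms=16/7b +308.88ms=4/7b
6) 1544.402ms=20/7b +617.761ms=8/7b
7) 2162.162ms=4b +432.432ms=4/5b
8) 2594.595ms=24/5b +432.432ms=4/5b
9) 3027.027ms=28/5b +432.432ms=4/5b
10) 3459.459ms=32/5b +432.432ms=4/5b
11) 3891.892ms=36/5b +432.432ms=4/5b
12) 4324.324ms=8b +308.88ms=4/7b
13) 4633.205ms=60/7b +308.88ms=4/7b
14) 4942.085ms=64/7b +308.88ms=4/7b
15) 5250.965ms=68/7b +308.88ms=4/7b
16) 5559.846ms=72/7b +308.88ms=4/7b
17) 5868.726ms=76/7b +308.88ms=4/7b
18) 6177.606ms=80/7b +308.88ms=4/7b
19) 6486.486ms=12b +308.88ms=4/7b
20) 6795.367ms=88/7b +308.88ms=4/7b
21) 7104.247ms=92/7b +308.88ms=4/7b
22) 7413.127ms=96/7b +308.88ms=4/7b
23) 7722.008ms=100/7b +308.88ms=4/7b
24) 8030.888ms=104/7b +308.88ms=4/7b
25) 8339.768ms=108/7b +308.88ms=4/7b
Σ=16b of 16 (111bpm 4/4) — PASS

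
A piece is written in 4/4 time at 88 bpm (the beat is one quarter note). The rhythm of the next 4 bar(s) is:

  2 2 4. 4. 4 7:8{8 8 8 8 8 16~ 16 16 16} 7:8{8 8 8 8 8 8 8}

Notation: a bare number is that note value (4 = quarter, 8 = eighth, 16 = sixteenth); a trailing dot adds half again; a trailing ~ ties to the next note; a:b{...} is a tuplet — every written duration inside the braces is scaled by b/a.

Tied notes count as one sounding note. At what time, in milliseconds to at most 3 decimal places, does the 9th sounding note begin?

1. 0.0ms @ 0 + 1363.636ms (2)
2. 1363.636ms @ 2 + 1363.636ms (2)
3. 2727.273ms @ 4 + 1022.727ms (3/2)
4. 3750.0ms @ 11/2 + 1022.727ms (3/2)
5. 4772.727ms @ 7 + 681.818ms (1)
6. 5454.545ms @ 8 + 389.61ms (4/7)
7. 5844.156ms @ 60/7 + 389.61ms (4/7)
8. 6233.766ms @ 64/7 + 389.61ms (4/7)
9. 6623.377ms @ 68/7 + 389.61ms (4/7)
10. 7012.987ms @ 72/7 + 389.61ms (4/7)
11. 7402.597ms @ 76/7 + 389.61ms (4/7)
12. 7792.208ms @ 80/7 + 194.805ms (2/7)
13. 7987.013ms @ 82/7 + 194.805ms (2/7)
14. 8181.818ms @ 12 + 389.61ms (4/7)
15. 8571.429ms @ 88/7 + 389.61ms (4/7)
16. 8961.039ms @ 92/7 + 389.61ms (4/7)
17. 9350.649ms @ 96/7 + 389.61ms (4/7)
18. 9740.26ms @ 100/7 + 389.61ms (4/7)
19. 10129.87ms @ 104/7 + 389.61ms (4/7)
20. 10519.481ms @ 108/7 + 389.61ms (4/7)

note 9 onset = 68/7b = 6623.377ms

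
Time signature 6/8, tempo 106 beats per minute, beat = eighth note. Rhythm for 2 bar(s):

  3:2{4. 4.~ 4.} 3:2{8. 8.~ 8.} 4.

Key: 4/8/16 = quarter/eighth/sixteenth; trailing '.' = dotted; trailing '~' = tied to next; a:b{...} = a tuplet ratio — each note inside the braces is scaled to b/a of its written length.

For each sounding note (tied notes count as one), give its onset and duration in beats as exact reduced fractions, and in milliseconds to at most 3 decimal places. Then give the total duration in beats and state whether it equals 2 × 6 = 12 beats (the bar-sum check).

1) 0.0ms=0b +1132.075ms=2b
2) 1132.075ms=2b +2264.151ms=4b
3) 3396.226ms=6b +566.038ms=1b
4) 3962.264ms=7b +1132.075ms=2b
5) 5094.34ms=9b +1698.113ms=3b
Σ=12b of 12 (106bpm 6/8) — PASS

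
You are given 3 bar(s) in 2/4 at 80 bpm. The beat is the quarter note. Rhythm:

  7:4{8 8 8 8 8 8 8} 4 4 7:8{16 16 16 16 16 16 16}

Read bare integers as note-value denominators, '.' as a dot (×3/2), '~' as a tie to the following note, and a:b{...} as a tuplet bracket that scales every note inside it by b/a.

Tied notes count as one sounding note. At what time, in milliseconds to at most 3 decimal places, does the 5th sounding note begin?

note 5 onset = 8/7b = 857.143ms

1. 0.0ms @ 0 + 214.286ms (2/7)
2. 214.286ms @ 2/7 + 214.286ms (2/7)
3. 428.571ms @ 4/7 + 214.286ms (2/7)
4. 642.857ms @ 6/7 + 214.286ms (2/7)
5. 857.143ms @ 8/7 + 214.286ms (2/7)
6. 1071.429ms @ 10/7 + 214.286ms (2/7)
7. 1285.714ms @ 12/7 + 214.286ms (2/7)
8. 1500.0ms @ 2 + 750.0ms (1)
9. 2250.0ms @ 3 + 750.0ms (1)
10. 3000.0ms @ 4 + 214.286ms (2/7)
11. 3214.286ms @ 30/7 + 214.286ms (2/7)
12. 3428.571ms @ 32/7 + 214.286ms (2/7)
13. 3642.857ms @ 34/7 + 214.286ms (2/7)
14. 3857.143ms @ 36/7 + 214.286ms (2/7)
15. 4071.429ms @ 38/7 + 214.286ms (2/7)
16. 4285.714ms @ 40/7 + 214.286ms (2/7)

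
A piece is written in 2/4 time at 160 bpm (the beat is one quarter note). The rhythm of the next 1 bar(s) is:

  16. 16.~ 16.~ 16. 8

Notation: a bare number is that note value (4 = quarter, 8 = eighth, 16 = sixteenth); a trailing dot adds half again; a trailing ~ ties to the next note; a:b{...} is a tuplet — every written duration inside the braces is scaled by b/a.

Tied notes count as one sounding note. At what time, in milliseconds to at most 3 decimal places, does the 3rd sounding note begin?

1. 0.0ms @ 0 + 140.625ms (3/8)
2. 140.625ms @ 3/8 + 421.875ms (9/8)
3. 562.5ms @ 3/2 + 187.5ms (1/2)

note 3 onset = 3/2b = 562.5ms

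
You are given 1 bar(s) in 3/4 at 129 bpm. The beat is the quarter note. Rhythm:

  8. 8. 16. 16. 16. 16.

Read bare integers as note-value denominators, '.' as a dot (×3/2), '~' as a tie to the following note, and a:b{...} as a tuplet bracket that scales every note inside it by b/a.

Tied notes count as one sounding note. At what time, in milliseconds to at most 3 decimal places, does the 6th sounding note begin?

1. 0.0ms @ 0 + 348.837ms (3/4)
2. 348.837ms @ 3/4 + 348.837ms (3/4)
3. 697.674ms @ 3/2 + 174.419ms (3/8)
4. 872.093ms @ 15/8 + 174.419ms (3/8)
5. 1046.512ms @ 9/4 + 174.419ms (3/8)
6. 1220.93ms @ 21/8 + 174.419ms (3/8)

note 6 onset = 21/8b = 1220.93ms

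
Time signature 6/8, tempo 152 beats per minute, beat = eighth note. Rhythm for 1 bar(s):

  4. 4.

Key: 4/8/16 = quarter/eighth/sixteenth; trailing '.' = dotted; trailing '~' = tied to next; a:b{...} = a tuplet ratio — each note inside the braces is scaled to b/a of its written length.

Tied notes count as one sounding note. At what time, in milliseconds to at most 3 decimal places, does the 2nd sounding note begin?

note 2 onset = 3b = 1184.211ms

1. 0.0ms @ 0 + 1184.211ms (3)
2. 1184.211ms @ 3 + 1184.211ms (3)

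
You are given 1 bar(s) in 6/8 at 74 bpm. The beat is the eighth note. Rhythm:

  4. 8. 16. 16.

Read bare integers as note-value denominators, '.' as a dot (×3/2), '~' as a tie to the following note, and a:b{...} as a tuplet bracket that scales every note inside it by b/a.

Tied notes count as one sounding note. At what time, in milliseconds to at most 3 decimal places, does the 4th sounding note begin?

1. 0.0ms @ 0 + 2432.432ms (3)
2. 2432.432ms @ 3 + 1216.216ms (3/2)
3. 3648.649ms @ 9/2 + 608.108ms (3/4)
4. 4256.757ms @ 21/4 + 608.108ms (3/4)

note 4 onset = 21/4b = 4256.757ms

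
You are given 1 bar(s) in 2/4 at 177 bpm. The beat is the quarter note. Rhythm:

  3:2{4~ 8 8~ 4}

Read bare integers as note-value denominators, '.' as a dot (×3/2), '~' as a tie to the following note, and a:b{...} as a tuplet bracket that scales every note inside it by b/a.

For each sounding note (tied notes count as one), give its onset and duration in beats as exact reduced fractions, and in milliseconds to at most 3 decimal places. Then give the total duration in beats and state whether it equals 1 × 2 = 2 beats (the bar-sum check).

1) 0.0ms=0b +338.983ms=1b
2) 338.983ms=1b +338.983ms=1b
Σ=2b of 2 (177bpm 2/4) — PASS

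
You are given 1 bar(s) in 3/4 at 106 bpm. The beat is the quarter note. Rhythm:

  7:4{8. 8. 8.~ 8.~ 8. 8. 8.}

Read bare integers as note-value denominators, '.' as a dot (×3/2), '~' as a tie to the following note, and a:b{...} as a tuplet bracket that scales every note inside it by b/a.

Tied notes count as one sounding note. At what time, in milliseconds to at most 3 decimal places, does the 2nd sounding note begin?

1. 0.0ms @ 0 + 242.588ms (3/7)
2. 242.588ms @ 3/7 + 242.588ms (3/7)
3. 485.175ms @ 6/7 + 727.763ms (9/7)
4. 1212.938ms @ 15/7 + 242.588ms (3/7)
5. 1455.526ms @ 18/7 + 242.588ms (3/7)

note 2 onset = 3/7b = 242.588ms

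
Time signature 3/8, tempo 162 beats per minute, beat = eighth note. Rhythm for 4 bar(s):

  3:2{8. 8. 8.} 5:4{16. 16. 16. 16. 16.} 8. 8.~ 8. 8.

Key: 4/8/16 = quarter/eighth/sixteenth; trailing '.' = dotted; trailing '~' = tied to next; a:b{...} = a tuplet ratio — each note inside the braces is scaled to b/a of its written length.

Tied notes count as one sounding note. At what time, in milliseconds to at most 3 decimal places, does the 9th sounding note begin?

note 9 onset = 6b = 2222.222ms

1. 0.0ms @ 0 + 370.37ms (1)
2. 370.37ms @ 1 + 370.37ms (1)
3. 740.741ms @ 2 + 370.37ms (1)
4. 1111.111ms @ 3 + 222.222ms (3/5)
5. 1333.333ms @ 18/5 + 222.222ms (3/5)
6. 1555.556ms @ 21/5 + 222.222ms (3/5)
7. 1777.778ms @ 24/5 + 222.222ms (3/5)
8. 2000.0ms @ 27/5 + 222.222ms (3/5)
9. 2222.222ms @ 6 + 555.556ms (3/2)
10. 2777.778ms @ 15/2 + 1111.111ms (3)
11. 3888.889ms @ 21/2 + 555.556ms (3/2)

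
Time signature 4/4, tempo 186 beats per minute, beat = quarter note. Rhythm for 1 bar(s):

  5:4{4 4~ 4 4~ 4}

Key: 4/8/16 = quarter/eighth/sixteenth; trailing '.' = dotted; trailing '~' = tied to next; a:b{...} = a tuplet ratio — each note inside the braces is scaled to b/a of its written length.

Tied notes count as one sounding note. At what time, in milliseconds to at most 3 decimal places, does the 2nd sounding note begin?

1. 0.0ms @ 0 + 258.065ms (4/5)
2. 258.065ms @ 4/5 + 516.129ms (8/5)
3. 774.194ms @ 12/5 + 516.129ms (8/5)

note 2 onset = 4/5b = 258.065ms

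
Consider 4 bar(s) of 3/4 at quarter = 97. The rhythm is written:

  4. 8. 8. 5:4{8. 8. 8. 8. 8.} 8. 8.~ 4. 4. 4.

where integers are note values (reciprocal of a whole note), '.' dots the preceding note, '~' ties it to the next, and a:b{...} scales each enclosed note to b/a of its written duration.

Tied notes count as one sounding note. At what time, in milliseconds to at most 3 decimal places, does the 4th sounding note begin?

1. 0.0ms @ 0 + 927.835ms (3/2)
2. 927.835ms @ 3/2 + 463.918ms (3/4)
3. 1391.753ms @ 9/4 + 463.918ms (3/4)
4. 1855.67ms @ 3 + 371.134ms (3/5)
5. 2226.804ms @ 18/5 + 371.134ms (3/5)
6. 2597.938ms @ 21/5 + 371.134ms (3/5)
7. 2969.072ms @ 24/5 + 371.134ms (3/5)
8. 3340.206ms @ 27/5 + 371.134ms (3/5)
9. 3711.34ms @ 6 + 463.918ms (3/4)
10. 4175.258ms @ 27/4 + 1391.753ms (9/4)
11. 5567.01ms @ 9 + 927.835ms (3/2)
12. 6494.845ms @ 21/2 + 927.835ms (3/2)

note 4 onset = 3b = 1855.67ms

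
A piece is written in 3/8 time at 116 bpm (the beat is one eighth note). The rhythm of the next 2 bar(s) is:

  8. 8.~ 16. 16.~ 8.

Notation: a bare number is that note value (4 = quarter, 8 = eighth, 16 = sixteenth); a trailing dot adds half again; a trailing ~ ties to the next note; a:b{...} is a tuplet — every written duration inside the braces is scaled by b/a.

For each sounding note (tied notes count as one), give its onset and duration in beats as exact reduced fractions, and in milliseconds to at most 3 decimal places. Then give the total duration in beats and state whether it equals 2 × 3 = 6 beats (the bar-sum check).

1) 0.0ms=0b +775.862ms=3/2b
2) 775.862ms=3/2b +1163.793ms=9/4b
3) 1939.655ms=15/4b +1163.793ms=9/4b
Σ=6b of 6 (116bpm 3/8) — PASS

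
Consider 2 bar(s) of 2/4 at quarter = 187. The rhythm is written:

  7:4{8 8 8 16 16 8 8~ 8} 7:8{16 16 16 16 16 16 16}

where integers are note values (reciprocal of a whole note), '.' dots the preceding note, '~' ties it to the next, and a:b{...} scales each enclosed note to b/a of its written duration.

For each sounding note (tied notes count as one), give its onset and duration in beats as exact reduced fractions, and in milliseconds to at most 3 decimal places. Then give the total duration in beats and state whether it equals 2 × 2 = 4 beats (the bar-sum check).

1) 0.0ms=0b +91.673ms=2/7b
2) 91.673ms=2/7b +91.673ms=2/7b
3) 183.346ms=4/7b +91.673ms=2/7b
4) 275.019ms=6/7b +45.837ms=1/7b
5) 320.856ms=1b +45.837ms=1/7b
6) 366.692ms=8/7b +91.673ms=2/7b
7) 458.365ms=10/7b +183.346ms=4/7b
8) 641.711ms=2b +91.673ms=2/7b
9) 733.384ms=16/7b +91.673ms=2/7b
10) 825.057ms=18/7b +91.673ms=2/7b
11) 916.73ms=20/7b +91.673ms=2/7b
12) 1008.403ms=22/7b +91.673ms=2/7b
13) 1100.076ms=24/7b +91.673ms=2/7b
14) 1191.749ms=26/7b +91.673ms=2/7b
Σ=4b of 4 (187bpm 2/4) — PASS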